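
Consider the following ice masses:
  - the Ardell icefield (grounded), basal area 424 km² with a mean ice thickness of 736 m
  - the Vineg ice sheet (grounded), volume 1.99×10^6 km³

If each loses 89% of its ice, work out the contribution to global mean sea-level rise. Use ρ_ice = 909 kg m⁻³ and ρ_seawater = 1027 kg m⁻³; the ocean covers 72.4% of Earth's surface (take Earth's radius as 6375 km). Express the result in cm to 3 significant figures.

Ardell: ice volume = 424 km² × 736 m = 312.1 km³; 0.89 × 312.1 × (909/1027) = 245.8 km³ of water.
Vineg: 0.89 × 1.99×10^6 km³ × (909/1027) = 1.568×10^6 km³ of water.
Total added water ≈ 1.568×10^15 m³ over 3.70×10^14 m² → Δh = 4.24 m = 424 cm.

≈ 424 cm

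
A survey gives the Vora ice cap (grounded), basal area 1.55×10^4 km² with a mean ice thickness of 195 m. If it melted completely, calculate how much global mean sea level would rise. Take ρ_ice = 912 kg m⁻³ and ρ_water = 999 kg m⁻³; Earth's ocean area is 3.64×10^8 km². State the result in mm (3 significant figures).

≈ 7.58 mm

Vora: ice volume = 1.55×10^4 km² × 195 m = 3022 km³; 3022 × (912/999) = 2759 km³ of water.
Spread over 3.64×10^14 m² of ocean, Δh = 2.759×10^12 / 3.64×10^14 = 7.58×10^-3 m = 7.58 mm.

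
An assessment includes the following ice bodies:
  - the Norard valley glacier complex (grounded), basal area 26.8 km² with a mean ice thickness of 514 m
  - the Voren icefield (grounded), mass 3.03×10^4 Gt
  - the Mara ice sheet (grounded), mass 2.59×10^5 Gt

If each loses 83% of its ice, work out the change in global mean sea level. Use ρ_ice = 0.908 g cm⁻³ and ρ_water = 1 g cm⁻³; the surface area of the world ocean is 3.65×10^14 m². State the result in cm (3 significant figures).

≈ 65.8 cm

Norard: ice volume = 26.8 km² × 514 m = 13.78 km³; 0.83 × 13.78 × (908/1000) = 10.38 km³ of water.
Voren: 0.83 × 3.03×10^4 Gt = 2.515×10^16 kg; dividing by ρ_w = 1 g cm⁻³ = 1000 kg m⁻³ gives 2.515×10^13 m³ of water.
Mara: 0.83 × 2.59×10^5 Gt = 2.150×10^17 kg; dividing by ρ_w = 1000 kg m⁻³ gives 2.150×10^14 m³ of water.
Total added water ≈ 2.401×10^14 m³ over 3.65×10^14 m² → Δh = 0.658 m = 65.8 cm.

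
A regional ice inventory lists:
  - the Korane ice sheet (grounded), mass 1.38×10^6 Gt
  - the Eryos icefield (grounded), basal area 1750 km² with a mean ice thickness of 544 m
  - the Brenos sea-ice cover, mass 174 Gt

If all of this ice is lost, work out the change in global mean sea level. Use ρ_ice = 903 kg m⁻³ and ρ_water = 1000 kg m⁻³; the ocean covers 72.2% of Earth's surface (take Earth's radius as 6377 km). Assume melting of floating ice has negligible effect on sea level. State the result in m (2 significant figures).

Korane: 1.38×10^6 Gt = 1.380×10^18 kg; dividing by ρ_w = 1000 kg m⁻³ gives 1.380×10^15 m³ of water.
Eryos: ice volume = 1750 km² × 544 m = 952.0 km³; 952.0 × (903/1000) = 859.7 km³ of water.
The Brenos sea-ice cover is floating and already displaces its own weight of water, so its melt adds essentially nothing to sea level.
Total added water ≈ 1.381×10^15 m³ over 3.69×10^14 m² → Δh = 3.74 m.

≈ 3.7 m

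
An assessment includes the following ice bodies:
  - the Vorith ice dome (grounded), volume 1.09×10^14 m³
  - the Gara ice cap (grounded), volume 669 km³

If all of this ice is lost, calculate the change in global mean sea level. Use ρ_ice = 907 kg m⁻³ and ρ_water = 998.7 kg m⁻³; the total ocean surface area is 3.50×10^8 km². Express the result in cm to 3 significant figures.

Vorith: 1.09×10^14 m³ × (907/998.7) = 9.899×10^13 m³ of water.
Gara: 669 km³ × (907/998.7) = 607.6 km³ of water.
Total added water ≈ 9.960×10^13 m³ over 3.50×10^14 m² → Δh = 0.285 m = 28.5 cm.

≈ 28.5 cm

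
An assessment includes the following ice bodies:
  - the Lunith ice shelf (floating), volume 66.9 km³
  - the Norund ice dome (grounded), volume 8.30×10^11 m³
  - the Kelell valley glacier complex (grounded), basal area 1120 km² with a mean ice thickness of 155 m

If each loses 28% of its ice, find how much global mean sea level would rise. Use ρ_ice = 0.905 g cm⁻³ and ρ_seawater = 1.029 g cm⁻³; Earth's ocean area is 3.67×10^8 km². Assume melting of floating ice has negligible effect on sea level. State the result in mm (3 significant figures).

≈ 0.673 mm

The Lunith ice shelf is floating and already displaces its own weight of water, so its melt adds essentially nothing to sea level.
Norund: 0.28 × 8.30×10^11 m³ × (905/1029) = 2.044×10^11 m³ of water.
Kelell: ice volume = 1120 km² × 155 m = 173.6 km³; 0.28 × 173.6 × (905/1029) = 42.75 km³ of water.
Total added water ≈ 2.471×10^11 m³ over 3.67×10^14 m² → Δh = 6.73×10^-4 m = 0.673 mm.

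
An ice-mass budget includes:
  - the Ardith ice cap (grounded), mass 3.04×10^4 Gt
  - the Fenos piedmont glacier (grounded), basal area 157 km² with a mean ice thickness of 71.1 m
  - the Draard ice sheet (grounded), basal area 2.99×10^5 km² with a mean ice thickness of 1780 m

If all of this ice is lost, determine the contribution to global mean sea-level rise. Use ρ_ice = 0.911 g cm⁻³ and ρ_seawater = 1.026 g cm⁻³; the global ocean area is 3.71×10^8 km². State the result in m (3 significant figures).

≈ 1.35 m

Ardith: 3.04×10^4 Gt = 3.040×10^16 kg; dividing by ρ_w = 1.026 g cm⁻³ = 1026 kg m⁻³ gives 2.963×10^13 m³ of water.
Fenos: ice volume = 157 km² × 71.1 m = 11.16 km³; 11.16 × (911/1026) = 9.912 km³ of water.
Draard: ice volume = 2.99×10^5 km² × 1780 m = 5.322×10^5 km³; 5.322×10^5 × (911/1026) = 4.726×10^5 km³ of water.
Total added water ≈ 5.022×10^14 m³ over 3.71×10^14 m² → Δh = 1.35 m.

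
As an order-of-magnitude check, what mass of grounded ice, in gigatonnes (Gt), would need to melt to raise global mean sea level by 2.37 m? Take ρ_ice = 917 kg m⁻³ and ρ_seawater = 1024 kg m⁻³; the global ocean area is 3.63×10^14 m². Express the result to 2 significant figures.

≈ 8.8×10^5 Gt

Required water volume = Δh × A = 2.37 m × 3.63×10^14 m² = 8.603×10^14 m³.
ρ_w = 1024 kg m⁻³, so the mass of water = 8.603×10^14 m³ × 1024 kg m⁻³ = 8.810×10^17 kg = 8.8×10^5 Gt (and the same mass of ice, by conservation).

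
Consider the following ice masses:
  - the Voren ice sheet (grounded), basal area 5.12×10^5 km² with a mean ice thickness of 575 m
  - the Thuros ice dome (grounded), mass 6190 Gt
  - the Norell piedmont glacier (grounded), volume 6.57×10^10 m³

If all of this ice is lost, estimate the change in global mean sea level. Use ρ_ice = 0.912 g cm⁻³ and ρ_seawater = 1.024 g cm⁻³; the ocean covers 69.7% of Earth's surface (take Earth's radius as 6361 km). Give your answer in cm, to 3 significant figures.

Voren: ice volume = 5.12×10^5 km² × 575 m = 2.944×10^5 km³; 2.944×10^5 × (912/1024) = 2.622×10^5 km³ of water.
Thuros: 6190 Gt = 6.190×10^15 kg; dividing by ρ_w = 1.024 g cm⁻³ = 1024 kg m⁻³ gives 6.045×10^12 m³ of water.
Norell: 6.57×10^10 m³ × (912/1024) = 5.851×10^10 m³ of water.
Total added water ≈ 2.683×10^14 m³ over 3.54×10^14 m² → Δh = 0.757 m = 75.7 cm.

≈ 75.7 cm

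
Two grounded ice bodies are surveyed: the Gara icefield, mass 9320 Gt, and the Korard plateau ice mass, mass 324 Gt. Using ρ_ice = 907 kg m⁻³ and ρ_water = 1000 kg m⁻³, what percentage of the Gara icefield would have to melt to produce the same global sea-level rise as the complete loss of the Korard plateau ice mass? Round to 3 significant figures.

≈ 3.48 %

Equal sea-level rise means equal mass of meltwater, i.e. equal mass of ice lost.
Ice mass of Korard: 3.240×10^14 kg; ice mass of Gara: 9.320×10^15 kg.
Fraction required = 3.240×10^14 / 9.320×10^15 = 0.0348 → 3.48 %.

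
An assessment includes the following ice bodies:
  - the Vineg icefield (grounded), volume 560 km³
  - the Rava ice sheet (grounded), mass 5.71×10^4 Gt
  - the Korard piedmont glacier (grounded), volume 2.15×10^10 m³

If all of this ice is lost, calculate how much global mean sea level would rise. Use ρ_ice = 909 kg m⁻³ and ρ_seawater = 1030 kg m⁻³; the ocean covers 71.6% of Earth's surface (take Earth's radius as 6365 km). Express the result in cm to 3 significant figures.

≈ 15.3 cm

Vineg: 560 km³ × (909/1030) = 494.2 km³ of water.
Rava: 5.71×10^4 Gt = 5.710×10^16 kg; dividing by ρ_w = 1030 kg m⁻³ gives 5.544×10^13 m³ of water.
Korard: 2.15×10^10 m³ × (909/1030) = 1.897×10^10 m³ of water.
Total added water ≈ 5.595×10^13 m³ over 3.65×10^14 m² → Δh = 0.153 m = 15.3 cm.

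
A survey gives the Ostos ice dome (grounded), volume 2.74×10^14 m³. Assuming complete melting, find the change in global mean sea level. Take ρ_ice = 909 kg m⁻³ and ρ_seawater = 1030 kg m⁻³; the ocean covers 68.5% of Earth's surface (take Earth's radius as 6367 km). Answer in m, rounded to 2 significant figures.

≈ 0.69 m

Ostos: 2.74×10^14 m³ × (909/1030) = 2.418×10^14 m³ of water.
Spread over 3.49×10^14 m² of ocean, Δh = 2.418×10^14 / 3.49×10^14 = 0.693 m.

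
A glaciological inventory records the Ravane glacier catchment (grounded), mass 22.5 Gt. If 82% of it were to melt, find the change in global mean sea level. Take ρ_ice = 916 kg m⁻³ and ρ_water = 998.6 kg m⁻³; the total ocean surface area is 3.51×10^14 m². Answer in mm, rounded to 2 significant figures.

≈ 0.053 mm

Ravane: 0.82 × 22.5 Gt = 1.845×10^13 kg; dividing by ρ_w = 998.6 kg m⁻³ gives 1.848×10^10 m³ of water.
Spread over 3.51×10^14 m² of ocean, Δh = 1.848×10^10 / 3.51×10^14 = 5.26×10^-5 m = 0.053 mm.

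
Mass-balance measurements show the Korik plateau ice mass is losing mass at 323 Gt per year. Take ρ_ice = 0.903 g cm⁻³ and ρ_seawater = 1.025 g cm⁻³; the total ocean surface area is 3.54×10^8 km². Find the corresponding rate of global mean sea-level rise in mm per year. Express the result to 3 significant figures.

≈ 0.890 mm/yr

ρ_w = 1.025 g cm⁻³ = 1025 kg m⁻³. Annual water volume added = 323 Gt / ρ_w = 3.230×10^14 kg / 1025 kg m⁻³ = 3.151×10^11 m³.
Δh per year = 3.151×10^11 / 3.54×10^14 = 8.90×10^-4 m = 0.890 mm.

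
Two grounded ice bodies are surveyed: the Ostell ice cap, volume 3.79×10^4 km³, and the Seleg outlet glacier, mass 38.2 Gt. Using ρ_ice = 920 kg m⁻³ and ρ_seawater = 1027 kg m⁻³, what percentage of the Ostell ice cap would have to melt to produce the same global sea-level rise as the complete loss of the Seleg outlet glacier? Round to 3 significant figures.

Equal sea-level rise means equal mass of meltwater, i.e. equal mass of ice lost.
Ice mass of Seleg: 3.820×10^13 kg; ice mass of Ostell: 3.487×10^16 kg.
Fraction required = 3.820×10^13 / 3.487×10^16 = 1.10×10^-3 → 0.110 %.

≈ 0.110 %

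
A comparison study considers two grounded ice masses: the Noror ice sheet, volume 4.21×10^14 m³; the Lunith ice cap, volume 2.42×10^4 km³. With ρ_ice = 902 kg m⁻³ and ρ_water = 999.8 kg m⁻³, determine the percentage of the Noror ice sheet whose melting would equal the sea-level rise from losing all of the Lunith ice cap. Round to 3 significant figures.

≈ 5.75 %

Equal sea-level rise means equal mass of meltwater, i.e. equal mass of ice lost.
Ice mass of Lunith: 2.183×10^16 kg; ice mass of Noror: 3.797×10^17 kg.
Fraction required = 2.183×10^16 / 3.797×10^17 = 0.0575 → 5.75 %.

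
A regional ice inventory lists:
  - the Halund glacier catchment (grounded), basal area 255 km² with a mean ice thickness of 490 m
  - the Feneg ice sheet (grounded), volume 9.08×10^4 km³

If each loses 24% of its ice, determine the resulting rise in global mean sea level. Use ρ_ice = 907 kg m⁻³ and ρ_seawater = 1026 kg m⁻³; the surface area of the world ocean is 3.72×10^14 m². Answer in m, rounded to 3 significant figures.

≈ 0.0519 m

Halund: ice volume = 255 km² × 490 m = 125.0 km³; 0.24 × 125.0 × (907/1026) = 26.51 km³ of water.
Feneg: 0.24 × 9.08×10^4 km³ × (907/1026) = 1.926×10^4 km³ of water.
Total added water ≈ 1.929×10^13 m³ over 3.72×10^14 m² → Δh = 0.0519 m.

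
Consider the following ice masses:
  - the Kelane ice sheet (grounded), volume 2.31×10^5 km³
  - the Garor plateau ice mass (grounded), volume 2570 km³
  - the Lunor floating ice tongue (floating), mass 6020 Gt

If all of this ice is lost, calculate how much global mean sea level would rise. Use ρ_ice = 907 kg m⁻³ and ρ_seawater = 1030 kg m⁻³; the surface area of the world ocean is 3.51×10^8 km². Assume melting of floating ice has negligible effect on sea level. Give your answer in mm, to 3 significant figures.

Kelane: 2.31×10^5 km³ × (907/1030) = 2.034×10^5 km³ of water.
Garor: 2570 km³ × (907/1030) = 2263 km³ of water.
The Lunor floating ice tongue is floating and already displaces its own weight of water, so its melt adds essentially nothing to sea level.
Total added water ≈ 2.057×10^14 m³ over 3.51×10^14 m² → Δh = 0.586 m = 586 mm.

≈ 586 mm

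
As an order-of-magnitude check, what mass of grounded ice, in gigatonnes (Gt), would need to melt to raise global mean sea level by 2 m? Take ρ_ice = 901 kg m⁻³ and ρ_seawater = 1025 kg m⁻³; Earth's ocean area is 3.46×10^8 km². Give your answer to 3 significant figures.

Required water volume = Δh × A = 2 m × 3.46×10^14 m² = 6.920×10^14 m³.
ρ_w = 1025 kg m⁻³, so the mass of water = 6.920×10^14 m³ × 1025 kg m⁻³ = 7.093×10^17 kg = 7.09×10^5 Gt (and the same mass of ice, by conservation).

≈ 7.09×10^5 Gt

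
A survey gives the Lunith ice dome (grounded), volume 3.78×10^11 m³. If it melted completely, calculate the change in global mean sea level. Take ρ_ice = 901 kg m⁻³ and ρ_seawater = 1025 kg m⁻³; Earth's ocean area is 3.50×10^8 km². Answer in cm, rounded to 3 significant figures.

Lunith: 3.78×10^11 m³ × (901/1025) = 3.323×10^11 m³ of water.
Spread over 3.50×10^14 m² of ocean, Δh = 3.323×10^11 / 3.50×10^14 = 9.49×10^-4 m = 0.0949 cm.

≈ 0.0949 cm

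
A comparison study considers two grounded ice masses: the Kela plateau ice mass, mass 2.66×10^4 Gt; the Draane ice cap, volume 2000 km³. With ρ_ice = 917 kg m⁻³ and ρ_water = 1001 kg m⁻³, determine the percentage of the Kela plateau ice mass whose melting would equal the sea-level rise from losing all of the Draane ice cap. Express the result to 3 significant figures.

Equal sea-level rise means equal mass of meltwater, i.e. equal mass of ice lost.
Ice mass of Draane: 1.834×10^15 kg; ice mass of Kela: 2.660×10^16 kg.
Fraction required = 1.834×10^15 / 2.660×10^16 = 0.0689 → 6.89 %.

≈ 6.89 %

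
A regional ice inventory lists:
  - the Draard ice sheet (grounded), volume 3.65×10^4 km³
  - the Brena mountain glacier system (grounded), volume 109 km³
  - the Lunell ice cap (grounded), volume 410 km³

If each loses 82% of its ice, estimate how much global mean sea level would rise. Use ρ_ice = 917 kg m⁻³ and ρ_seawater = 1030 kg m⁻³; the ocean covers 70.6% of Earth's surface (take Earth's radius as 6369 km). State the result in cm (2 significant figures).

Draard: 0.82 × 3.65×10^4 km³ × (917/1030) = 2.665×10^4 km³ of water.
Brena: 0.82 × 109 km³ × (917/1030) = 79.57 km³ of water.
Lunell: 0.82 × 410 km³ × (917/1030) = 299.3 km³ of water.
Total added water ≈ 2.703×10^13 m³ over 3.60×10^14 m² → Δh = 0.0751 m = 7.5 cm.

≈ 7.5 cm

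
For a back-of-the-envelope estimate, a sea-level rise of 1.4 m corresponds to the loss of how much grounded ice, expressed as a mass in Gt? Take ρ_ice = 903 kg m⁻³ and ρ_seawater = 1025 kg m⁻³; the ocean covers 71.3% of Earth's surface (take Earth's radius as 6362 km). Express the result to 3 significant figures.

Required water volume = Δh × A = 1.4 m × 3.63×10^14 m² = 5.077×10^14 m³.
ρ_w = 1025 kg m⁻³, so the mass of water = 5.077×10^14 m³ × 1025 kg m⁻³ = 5.204×10^17 kg = 5.20×10^5 Gt (and the same mass of ice, by conservation).

≈ 5.20×10^5 Gt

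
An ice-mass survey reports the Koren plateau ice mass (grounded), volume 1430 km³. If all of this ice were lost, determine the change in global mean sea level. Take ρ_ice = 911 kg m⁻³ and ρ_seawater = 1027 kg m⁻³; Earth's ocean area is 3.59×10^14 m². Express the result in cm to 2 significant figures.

≈ 0.35 cm

Koren: 1430 km³ × (911/1027) = 1268 km³ of water.
Spread over 3.59×10^14 m² of ocean, Δh = 1.268×10^12 / 3.59×10^14 = 3.53×10^-3 m = 0.35 cm.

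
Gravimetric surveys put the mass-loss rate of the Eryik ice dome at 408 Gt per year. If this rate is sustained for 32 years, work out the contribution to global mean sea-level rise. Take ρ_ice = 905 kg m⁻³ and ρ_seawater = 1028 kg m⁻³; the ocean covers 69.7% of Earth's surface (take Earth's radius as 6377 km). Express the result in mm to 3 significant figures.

Total mass lost = 408 Gt/yr × 32 yr = 1.306×10^4 Gt = 1.306×10^16 kg.
ρ_w = 1028 kg m⁻³, so water volume = 1.306×10^16 / 1028 = 1.270×10^13 m³.
Δh = 1.270×10^13 / 3.56×10^14 = 0.0357 m = 35.7 mm.

≈ 35.7 mm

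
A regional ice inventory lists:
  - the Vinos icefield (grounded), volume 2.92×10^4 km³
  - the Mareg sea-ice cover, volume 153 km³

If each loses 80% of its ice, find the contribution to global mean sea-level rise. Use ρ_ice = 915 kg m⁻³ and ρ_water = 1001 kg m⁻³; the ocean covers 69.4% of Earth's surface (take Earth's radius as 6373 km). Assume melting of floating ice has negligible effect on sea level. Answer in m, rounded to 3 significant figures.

≈ 0.0603 m

Vinos: 0.8 × 2.92×10^4 km³ × (915/1001) = 2.135×10^4 km³ of water.
The Mareg sea-ice cover is floating and already displaces its own weight of water, so its melt adds essentially nothing to sea level.
Total added water ≈ 2.135×10^13 m³ over 3.54×10^14 m² → Δh = 0.0603 m.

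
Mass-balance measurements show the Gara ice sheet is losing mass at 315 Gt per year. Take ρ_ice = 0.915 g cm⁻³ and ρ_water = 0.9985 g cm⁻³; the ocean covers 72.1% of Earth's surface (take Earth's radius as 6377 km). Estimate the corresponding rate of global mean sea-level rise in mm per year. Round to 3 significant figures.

ρ_w = 0.9985 g cm⁻³ = 998.5 kg m⁻³. Annual water volume added = 315 Gt / ρ_w = 3.150×10^14 kg / 998.5 kg m⁻³ = 3.155×10^11 m³.
Δh per year = 3.155×10^11 / 3.68×10^14 = 8.56×10^-4 m = 0.856 mm.

≈ 0.856 mm/yr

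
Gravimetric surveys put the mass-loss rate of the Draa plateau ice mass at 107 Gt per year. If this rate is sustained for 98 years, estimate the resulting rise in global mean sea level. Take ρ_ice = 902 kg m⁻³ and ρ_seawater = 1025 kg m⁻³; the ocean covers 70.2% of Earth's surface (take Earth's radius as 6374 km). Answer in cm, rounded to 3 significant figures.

≈ 2.85 cm

Total mass lost = 107 Gt/yr × 98 yr = 1.049×10^4 Gt = 1.049×10^16 kg.
ρ_w = 1025 kg m⁻³, so water volume = 1.049×10^16 / 1025 = 1.023×10^13 m³.
Δh = 1.023×10^13 / 3.58×10^14 = 0.0285 m = 2.85 cm.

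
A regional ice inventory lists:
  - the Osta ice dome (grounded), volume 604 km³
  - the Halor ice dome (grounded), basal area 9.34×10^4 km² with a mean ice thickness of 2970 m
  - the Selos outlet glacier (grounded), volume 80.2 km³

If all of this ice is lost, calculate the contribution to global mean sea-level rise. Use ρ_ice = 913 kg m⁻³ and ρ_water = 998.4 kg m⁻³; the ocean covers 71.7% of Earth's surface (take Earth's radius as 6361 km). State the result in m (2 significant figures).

≈ 0.70 m

Osta: 604 km³ × (913/998.4) = 552.3 km³ of water.
Halor: ice volume = 9.34×10^4 km² × 2970 m = 2.774×10^5 km³; 2.774×10^5 × (913/998.4) = 2.537×10^5 km³ of water.
Selos: 80.2 km³ × (913/998.4) = 73.34 km³ of water.
Total added water ≈ 2.543×10^14 m³ over 3.65×10^14 m² → Δh = 0.698 m.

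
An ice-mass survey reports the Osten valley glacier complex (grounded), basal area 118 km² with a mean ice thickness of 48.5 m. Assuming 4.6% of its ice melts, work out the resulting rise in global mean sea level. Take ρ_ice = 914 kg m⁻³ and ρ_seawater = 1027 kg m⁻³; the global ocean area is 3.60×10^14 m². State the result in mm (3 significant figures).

≈ 6.51×10^-4 mm

Osten: ice volume = 118 km² × 48.5 m = 5.723 km³; 0.046 × 5.723 × (914/1027) = 0.2343 km³ of water.
Spread over 3.60×10^14 m² of ocean, Δh = 2.343×10^8 / 3.60×10^14 = 6.51×10^-7 m = 6.51×10^-4 mm.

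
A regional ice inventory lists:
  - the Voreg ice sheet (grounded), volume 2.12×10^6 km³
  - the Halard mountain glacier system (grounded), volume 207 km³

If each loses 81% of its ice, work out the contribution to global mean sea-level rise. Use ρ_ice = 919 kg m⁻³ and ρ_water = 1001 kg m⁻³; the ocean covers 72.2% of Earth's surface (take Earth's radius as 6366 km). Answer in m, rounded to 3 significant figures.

Voreg: 0.81 × 2.12×10^6 km³ × (919/1001) = 1.577×10^6 km³ of water.
Halard: 0.81 × 207 km³ × (919/1001) = 153.9 km³ of water.
Total added water ≈ 1.577×10^15 m³ over 3.68×10^14 m² → Δh = 4.29 m.

≈ 4.29 m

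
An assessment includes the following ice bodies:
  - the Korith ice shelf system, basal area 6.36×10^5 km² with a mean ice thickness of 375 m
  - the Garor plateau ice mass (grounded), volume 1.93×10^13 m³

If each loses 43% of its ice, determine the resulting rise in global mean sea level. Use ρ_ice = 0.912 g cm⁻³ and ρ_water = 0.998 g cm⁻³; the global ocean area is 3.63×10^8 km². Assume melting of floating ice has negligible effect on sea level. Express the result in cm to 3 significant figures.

≈ 2.09 cm

The Korith ice shelf system is floating and already displaces its own weight of water, so its melt adds essentially nothing to sea level.
Garor: 0.43 × 1.93×10^13 m³ × (912/998) = 7.584×10^12 m³ of water.
Total added water ≈ 7.584×10^12 m³ over 3.63×10^14 m² → Δh = 0.0209 m = 2.09 cm.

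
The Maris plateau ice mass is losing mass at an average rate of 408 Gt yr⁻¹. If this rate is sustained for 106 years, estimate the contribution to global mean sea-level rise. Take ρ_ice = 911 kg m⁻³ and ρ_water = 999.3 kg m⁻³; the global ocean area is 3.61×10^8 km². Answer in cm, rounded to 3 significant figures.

Total mass lost = 408 Gt/yr × 106 yr = 4.325×10^4 Gt = 4.325×10^16 kg.
ρ_w = 999.3 kg m⁻³, so water volume = 4.325×10^16 / 999.3 = 4.328×10^13 m³.
Δh = 4.328×10^13 / 3.61×10^14 = 0.120 m = 12.0 cm.

≈ 12.0 cm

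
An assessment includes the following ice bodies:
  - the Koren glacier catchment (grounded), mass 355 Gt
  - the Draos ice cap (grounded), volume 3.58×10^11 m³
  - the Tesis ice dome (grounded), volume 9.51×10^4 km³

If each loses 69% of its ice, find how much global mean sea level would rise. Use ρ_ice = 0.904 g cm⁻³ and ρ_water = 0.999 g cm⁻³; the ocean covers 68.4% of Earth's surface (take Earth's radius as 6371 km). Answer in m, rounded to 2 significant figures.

Koren: 0.69 × 355 Gt = 2.450×10^14 kg; dividing by ρ_w = 0.999 g cm⁻³ = 999 kg m⁻³ gives 2.452×10^11 m³ of water.
Draos: 0.69 × 3.58×10^11 m³ × (904/999) = 2.235×10^11 m³ of water.
Tesis: 0.69 × 9.51×10^4 km³ × (904/999) = 5.938×10^4 km³ of water.
Total added water ≈ 5.985×10^13 m³ over 3.49×10^14 m² → Δh = 0.172 m.

≈ 0.17 m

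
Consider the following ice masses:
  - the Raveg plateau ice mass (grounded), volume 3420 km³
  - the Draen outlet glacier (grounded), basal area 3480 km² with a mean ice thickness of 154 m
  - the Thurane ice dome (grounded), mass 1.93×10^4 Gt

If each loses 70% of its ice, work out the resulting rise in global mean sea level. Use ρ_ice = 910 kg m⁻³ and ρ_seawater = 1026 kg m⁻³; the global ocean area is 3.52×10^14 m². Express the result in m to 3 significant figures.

Raveg: 0.7 × 3420 km³ × (910/1026) = 2123 km³ of water.
Draen: ice volume = 3480 km² × 154 m = 535.9 km³; 0.7 × 535.9 × (910/1026) = 332.7 km³ of water.
Thurane: 0.7 × 1.93×10^4 Gt = 1.351×10^16 kg; dividing by ρ_w = 1026 kg m⁻³ gives 1.317×10^13 m³ of water.
Total added water ≈ 1.562×10^13 m³ over 3.52×10^14 m² → Δh = 0.0444 m.

≈ 0.0444 m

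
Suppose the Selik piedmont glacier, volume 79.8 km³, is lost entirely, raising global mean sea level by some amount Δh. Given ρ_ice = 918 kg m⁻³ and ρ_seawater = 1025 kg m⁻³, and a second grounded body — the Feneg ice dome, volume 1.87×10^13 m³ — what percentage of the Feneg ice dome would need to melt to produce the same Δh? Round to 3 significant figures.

Equal sea-level rise means equal mass of meltwater, i.e. equal mass of ice lost.
Ice mass of Selik: 7.326×10^13 kg; ice mass of Feneg: 1.717×10^16 kg.
Fraction required = 7.326×10^13 / 1.717×10^16 = 4.27×10^-3 → 0.427 %.

≈ 0.427 %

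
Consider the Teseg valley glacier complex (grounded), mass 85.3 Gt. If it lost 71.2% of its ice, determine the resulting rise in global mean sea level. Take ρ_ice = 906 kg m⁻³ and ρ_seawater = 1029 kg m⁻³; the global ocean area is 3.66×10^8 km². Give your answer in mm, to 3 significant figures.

Teseg: 0.712 × 85.3 Gt = 6.073×10^13 kg; dividing by ρ_w = 1029 kg m⁻³ gives 5.902×10^10 m³ of water.
Spread over 3.66×10^14 m² of ocean, Δh = 5.902×10^10 / 3.66×10^14 = 1.61×10^-4 m = 0.161 mm.

≈ 0.161 mm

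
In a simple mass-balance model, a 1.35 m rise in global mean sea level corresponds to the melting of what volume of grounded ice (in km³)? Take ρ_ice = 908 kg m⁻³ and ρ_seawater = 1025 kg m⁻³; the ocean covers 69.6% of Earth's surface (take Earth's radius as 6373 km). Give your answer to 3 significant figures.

≈ 5.41×10^5 km³

Required water volume = Δh × A = 1.35 m × 3.55×10^14 m² = 4.796×10^14 m³ = 4.796×10^5 km³.
Ice volume = water volume × ρ_w/ρ_ice = 4.796×10^5 × 1025/908 = 5.41×10^5 km³.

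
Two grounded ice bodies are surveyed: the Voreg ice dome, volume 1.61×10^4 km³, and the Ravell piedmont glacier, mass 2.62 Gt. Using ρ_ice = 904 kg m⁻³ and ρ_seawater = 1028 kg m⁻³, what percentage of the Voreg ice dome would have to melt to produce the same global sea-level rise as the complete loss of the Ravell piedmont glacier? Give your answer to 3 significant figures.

Equal sea-level rise means equal mass of meltwater, i.e. equal mass of ice lost.
Ice mass of Ravell: 2.620×10^12 kg; ice mass of Voreg: 1.455×10^16 kg.
Fraction required = 2.620×10^12 / 1.455×10^16 = 1.80×10^-4 → 0.0180 %.

≈ 0.0180 %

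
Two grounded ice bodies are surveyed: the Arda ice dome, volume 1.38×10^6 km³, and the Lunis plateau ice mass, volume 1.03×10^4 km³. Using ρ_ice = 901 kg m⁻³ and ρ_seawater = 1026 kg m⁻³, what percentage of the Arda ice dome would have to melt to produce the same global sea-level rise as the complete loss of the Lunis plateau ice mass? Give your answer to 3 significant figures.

Equal sea-level rise means equal mass of meltwater, i.e. equal mass of ice lost.
Ice mass of Lunis: 9.280×10^15 kg; ice mass of Arda: 1.243×10^18 kg.
Fraction required = 9.280×10^15 / 1.243×10^18 = 7.46×10^-3 → 0.746 %.

≈ 0.746 %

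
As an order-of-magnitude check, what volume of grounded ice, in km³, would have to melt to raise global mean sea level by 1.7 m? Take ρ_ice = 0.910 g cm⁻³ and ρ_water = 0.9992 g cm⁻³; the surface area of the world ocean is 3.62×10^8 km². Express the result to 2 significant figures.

Required water volume = Δh × A = 1.7 m × 3.62×10^14 m² = 6.154×10^14 m³ = 6.154×10^5 km³.
Ice volume = water volume × ρ_w/ρ_ice = 6.154×10^5 × 999.2/910 = 6.8×10^5 km³.

≈ 6.8×10^5 km³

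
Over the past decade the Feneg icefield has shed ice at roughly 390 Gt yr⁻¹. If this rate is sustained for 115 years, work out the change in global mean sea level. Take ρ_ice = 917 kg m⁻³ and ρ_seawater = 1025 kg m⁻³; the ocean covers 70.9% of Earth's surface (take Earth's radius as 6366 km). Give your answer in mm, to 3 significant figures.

≈ 121 mm

Total mass lost = 390 Gt/yr × 115 yr = 4.485×10^4 Gt = 4.485×10^16 kg.
ρ_w = 1025 kg m⁻³, so water volume = 4.485×10^16 / 1025 = 4.376×10^13 m³.
Δh = 4.376×10^13 / 3.61×10^14 = 0.121 m = 121 mm.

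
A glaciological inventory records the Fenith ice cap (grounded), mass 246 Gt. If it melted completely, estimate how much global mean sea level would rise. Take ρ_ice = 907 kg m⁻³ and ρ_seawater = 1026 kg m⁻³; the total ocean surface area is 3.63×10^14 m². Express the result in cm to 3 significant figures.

≈ 0.0661 cm

Fenith: 246 Gt = 2.460×10^14 kg; dividing by ρ_w = 1026 kg m⁻³ gives 2.398×10^11 m³ of water.
Spread over 3.63×10^14 m² of ocean, Δh = 2.398×10^11 / 3.63×10^14 = 6.61×10^-4 m = 0.0661 cm.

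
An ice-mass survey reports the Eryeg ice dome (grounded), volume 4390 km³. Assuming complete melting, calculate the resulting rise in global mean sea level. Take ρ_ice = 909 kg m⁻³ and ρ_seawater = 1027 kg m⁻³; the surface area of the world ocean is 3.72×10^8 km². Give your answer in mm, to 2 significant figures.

Eryeg: 4390 km³ × (909/1027) = 3886 km³ of water.
Spread over 3.72×10^14 m² of ocean, Δh = 3.886×10^12 / 3.72×10^14 = 0.0104 m = 10 mm.

≈ 10 mm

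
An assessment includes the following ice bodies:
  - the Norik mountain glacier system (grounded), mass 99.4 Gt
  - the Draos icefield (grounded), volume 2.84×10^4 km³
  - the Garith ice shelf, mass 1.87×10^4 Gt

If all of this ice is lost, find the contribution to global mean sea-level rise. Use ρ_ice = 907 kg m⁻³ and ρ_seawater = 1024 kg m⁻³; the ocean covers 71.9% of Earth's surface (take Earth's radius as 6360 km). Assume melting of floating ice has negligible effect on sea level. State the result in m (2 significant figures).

≈ 0.069 m

Norik: 99.4 Gt = 9.940×10^13 kg; dividing by ρ_w = 1024 kg m⁻³ gives 9.707×10^10 m³ of water.
Draos: 2.84×10^4 km³ × (907/1024) = 2.516×10^4 km³ of water.
The Garith ice shelf is floating and already displaces its own weight of water, so its melt adds essentially nothing to sea level.
Total added water ≈ 2.525×10^13 m³ over 3.65×10^14 m² → Δh = 0.0691 m.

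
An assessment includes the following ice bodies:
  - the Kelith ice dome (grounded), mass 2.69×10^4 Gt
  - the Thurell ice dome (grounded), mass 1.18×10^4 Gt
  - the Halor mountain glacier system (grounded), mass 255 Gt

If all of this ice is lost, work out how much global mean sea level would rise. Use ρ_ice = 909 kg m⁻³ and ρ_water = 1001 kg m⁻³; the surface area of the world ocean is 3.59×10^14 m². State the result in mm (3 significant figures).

≈ 108 mm

Kelith: 2.69×10^4 Gt = 2.690×10^16 kg; dividing by ρ_w = 1001 kg m⁻³ gives 2.687×10^13 m³ of water.
Thurell: 1.18×10^4 Gt = 1.180×10^16 kg; dividing by ρ_w = 1001 kg m⁻³ gives 1.179×10^13 m³ of water.
Halor: 255 Gt = 2.550×10^14 kg; dividing by ρ_w = 1001 kg m⁻³ gives 2.547×10^11 m³ of water.
Total added water ≈ 3.892×10^13 m³ over 3.59×10^14 m² → Δh = 0.108 m = 108 mm.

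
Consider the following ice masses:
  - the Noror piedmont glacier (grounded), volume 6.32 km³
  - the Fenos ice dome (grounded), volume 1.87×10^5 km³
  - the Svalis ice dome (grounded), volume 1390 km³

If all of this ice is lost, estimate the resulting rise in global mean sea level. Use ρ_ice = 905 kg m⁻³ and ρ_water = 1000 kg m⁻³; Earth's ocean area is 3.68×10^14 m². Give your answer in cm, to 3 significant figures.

≈ 46.3 cm

Noror: 6.32 km³ × (905/1000) = 5.720 km³ of water.
Fenos: 1.87×10^5 km³ × (905/1000) = 1.692×10^5 km³ of water.
Svalis: 1390 km³ × (905/1000) = 1258 km³ of water.
Total added water ≈ 1.705×10^14 m³ over 3.68×10^14 m² → Δh = 0.463 m = 46.3 cm.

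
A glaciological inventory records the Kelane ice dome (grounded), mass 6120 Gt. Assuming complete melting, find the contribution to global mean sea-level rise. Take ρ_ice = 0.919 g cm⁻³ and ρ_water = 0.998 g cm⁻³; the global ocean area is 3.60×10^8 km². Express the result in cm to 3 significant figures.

≈ 1.70 cm

Kelane: 6120 Gt = 6.120×10^15 kg; dividing by ρ_w = 0.998 g cm⁻³ = 998 kg m⁻³ gives 6.132×10^12 m³ of water.
Spread over 3.60×10^14 m² of ocean, Δh = 6.132×10^12 / 3.60×10^14 = 0.0170 m = 1.70 cm.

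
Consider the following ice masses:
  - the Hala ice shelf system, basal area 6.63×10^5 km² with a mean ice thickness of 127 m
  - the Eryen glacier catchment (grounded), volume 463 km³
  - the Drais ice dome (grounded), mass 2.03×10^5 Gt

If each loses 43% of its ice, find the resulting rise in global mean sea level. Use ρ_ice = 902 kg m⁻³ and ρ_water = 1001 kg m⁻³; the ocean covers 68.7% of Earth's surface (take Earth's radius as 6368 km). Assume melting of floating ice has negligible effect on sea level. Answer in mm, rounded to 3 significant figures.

The Hala ice shelf system is floating and already displaces its own weight of water, so its melt adds essentially nothing to sea level.
Eryen: 0.43 × 463 km³ × (902/1001) = 179.4 km³ of water.
Drais: 0.43 × 2.03×10^5 Gt = 8.729×10^16 kg; dividing by ρ_w = 1001 kg m⁻³ gives 8.720×10^13 m³ of water.
Total added water ≈ 8.738×10^13 m³ over 3.50×10^14 m² → Δh = 0.250 m = 250 mm.

≈ 250 mm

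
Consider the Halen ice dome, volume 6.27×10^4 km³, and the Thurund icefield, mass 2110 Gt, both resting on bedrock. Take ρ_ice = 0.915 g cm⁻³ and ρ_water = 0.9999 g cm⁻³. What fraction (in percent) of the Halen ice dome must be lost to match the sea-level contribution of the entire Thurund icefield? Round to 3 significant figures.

≈ 3.68 %

Equal sea-level rise means equal mass of meltwater, i.e. equal mass of ice lost.
Ice mass of Thurund: 2.110×10^15 kg; ice mass of Halen: 5.737×10^16 kg.
Fraction required = 2.110×10^15 / 5.737×10^16 = 0.0368 → 3.68 %.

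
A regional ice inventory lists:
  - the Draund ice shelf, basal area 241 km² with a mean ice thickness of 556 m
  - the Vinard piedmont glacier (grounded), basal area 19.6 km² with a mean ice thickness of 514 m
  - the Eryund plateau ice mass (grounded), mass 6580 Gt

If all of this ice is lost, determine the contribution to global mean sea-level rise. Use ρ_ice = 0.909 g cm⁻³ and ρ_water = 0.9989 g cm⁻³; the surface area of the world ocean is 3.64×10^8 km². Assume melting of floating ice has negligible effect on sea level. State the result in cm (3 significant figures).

The Draund ice shelf is floating and already displaces its own weight of water, so its melt adds essentially nothing to sea level.
Vinard: ice volume = 19.6 km² × 514 m = 10.07 km³; 10.07 × (909/998.9) = 9.168 km³ of water.
Eryund: 6580 Gt = 6.580×10^15 kg; dividing by ρ_w = 0.9989 g cm⁻³ = 998.9 kg m⁻³ gives 6.587×10^12 m³ of water.
Total added water ≈ 6.596×10^12 m³ over 3.64×10^14 m² → Δh = 0.0181 m = 1.81 cm.

≈ 1.81 cm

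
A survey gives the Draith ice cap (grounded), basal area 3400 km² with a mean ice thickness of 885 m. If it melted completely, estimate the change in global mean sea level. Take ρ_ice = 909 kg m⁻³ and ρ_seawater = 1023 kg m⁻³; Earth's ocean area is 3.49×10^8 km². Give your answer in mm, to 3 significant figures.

Draith: ice volume = 3400 km² × 885 m = 3009 km³; 3009 × (909/1023) = 2674 km³ of water.
Spread over 3.49×10^14 m² of ocean, Δh = 2.674×10^12 / 3.49×10^14 = 7.66×10^-3 m = 7.66 mm.

≈ 7.66 mm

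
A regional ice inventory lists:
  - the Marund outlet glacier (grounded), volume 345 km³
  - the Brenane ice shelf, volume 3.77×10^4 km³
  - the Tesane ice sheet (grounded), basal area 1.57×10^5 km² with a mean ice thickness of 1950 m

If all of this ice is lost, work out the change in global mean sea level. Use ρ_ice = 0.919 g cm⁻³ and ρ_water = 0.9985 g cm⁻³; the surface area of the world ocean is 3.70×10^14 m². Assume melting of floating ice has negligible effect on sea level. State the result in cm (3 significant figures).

≈ 76.2 cm

Marund: 345 km³ × (919/998.5) = 317.5 km³ of water.
The Brenane ice shelf is floating and already displaces its own weight of water, so its melt adds essentially nothing to sea level.
Tesane: ice volume = 1.57×10^5 km² × 1950 m = 3.062×10^5 km³; 3.062×10^5 × (919/998.5) = 2.818×10^5 km³ of water.
Total added water ≈ 2.821×10^14 m³ over 3.70×10^14 m² → Δh = 0.762 m = 76.2 cm.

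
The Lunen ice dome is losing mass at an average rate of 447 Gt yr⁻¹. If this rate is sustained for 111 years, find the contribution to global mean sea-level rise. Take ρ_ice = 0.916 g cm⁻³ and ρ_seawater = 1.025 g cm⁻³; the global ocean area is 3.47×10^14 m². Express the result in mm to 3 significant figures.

Total mass lost = 447 Gt/yr × 111 yr = 4.962×10^4 Gt = 4.962×10^16 kg.
ρ_w = 1.025 g cm⁻³ = 1025 kg m⁻³, so water volume = 4.962×10^16 / 1025 = 4.841×10^13 m³.
Δh = 4.841×10^13 / 3.47×10^14 = 0.140 m = 140 mm.

≈ 140 mm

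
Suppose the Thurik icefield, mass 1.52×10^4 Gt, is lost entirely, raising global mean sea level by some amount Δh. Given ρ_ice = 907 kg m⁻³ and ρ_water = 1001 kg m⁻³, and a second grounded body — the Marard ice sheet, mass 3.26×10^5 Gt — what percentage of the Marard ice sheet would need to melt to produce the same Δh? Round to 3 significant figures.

≈ 4.66 %

Equal sea-level rise means equal mass of meltwater, i.e. equal mass of ice lost.
Ice mass of Thurik: 1.520×10^16 kg; ice mass of Marard: 3.260×10^17 kg.
Fraction required = 1.520×10^16 / 3.260×10^17 = 0.0466 → 4.66 %.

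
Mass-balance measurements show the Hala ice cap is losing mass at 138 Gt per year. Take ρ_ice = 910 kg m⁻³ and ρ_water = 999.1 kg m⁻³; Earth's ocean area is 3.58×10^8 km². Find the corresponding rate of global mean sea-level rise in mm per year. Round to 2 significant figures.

≈ 0.39 mm/yr

ρ_w = 999.1 kg m⁻³. Annual water volume added = 138 Gt / ρ_w = 1.380×10^14 kg / 999.1 kg m⁻³ = 1.381×10^11 m³.
Δh per year = 1.381×10^11 / 3.58×10^14 = 3.86×10^-4 m = 0.39 mm.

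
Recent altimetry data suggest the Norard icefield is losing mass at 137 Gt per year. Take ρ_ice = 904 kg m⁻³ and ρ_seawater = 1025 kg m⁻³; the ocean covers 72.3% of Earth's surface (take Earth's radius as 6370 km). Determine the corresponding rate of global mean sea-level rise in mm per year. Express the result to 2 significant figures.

≈ 0.36 mm/yr

ρ_w = 1025 kg m⁻³. Annual water volume added = 137 Gt / ρ_w = 1.370×10^14 kg / 1025 kg m⁻³ = 1.337×10^11 m³.
Δh per year = 1.337×10^11 / 3.69×10^14 = 3.63×10^-4 m = 0.36 mm.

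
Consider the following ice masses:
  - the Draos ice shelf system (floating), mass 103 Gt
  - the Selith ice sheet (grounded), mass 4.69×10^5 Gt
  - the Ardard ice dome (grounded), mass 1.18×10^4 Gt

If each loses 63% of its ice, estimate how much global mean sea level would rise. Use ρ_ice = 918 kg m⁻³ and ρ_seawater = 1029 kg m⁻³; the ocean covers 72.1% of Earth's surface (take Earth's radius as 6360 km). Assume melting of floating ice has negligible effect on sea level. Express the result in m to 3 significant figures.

The Draos ice shelf system is floating and already displaces its own weight of water, so its melt adds essentially nothing to sea level.
Selith: 0.63 × 4.69×10^5 Gt = 2.955×10^17 kg; dividing by ρ_w = 1029 kg m⁻³ gives 2.871×10^14 m³ of water.
Ardard: 0.63 × 1.18×10^4 Gt = 7.434×10^15 kg; dividing by ρ_w = 1029 kg m⁻³ gives 7.224×10^12 m³ of water.
Total added water ≈ 2.944×10^14 m³ over 3.66×10^14 m² → Δh = 0.803 m.

≈ 0.803 m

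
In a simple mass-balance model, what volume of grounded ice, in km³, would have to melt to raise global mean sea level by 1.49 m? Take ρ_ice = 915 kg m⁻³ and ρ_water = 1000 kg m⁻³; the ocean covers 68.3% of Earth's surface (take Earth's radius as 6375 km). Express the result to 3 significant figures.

Required water volume = Δh × A = 1.49 m × 3.49×10^14 m² = 5.197×10^14 m³ = 5.197×10^5 km³.
Ice volume = water volume × ρ_w/ρ_ice = 5.197×10^5 × 1000/915 = 5.68×10^5 km³.

≈ 5.68×10^5 km³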